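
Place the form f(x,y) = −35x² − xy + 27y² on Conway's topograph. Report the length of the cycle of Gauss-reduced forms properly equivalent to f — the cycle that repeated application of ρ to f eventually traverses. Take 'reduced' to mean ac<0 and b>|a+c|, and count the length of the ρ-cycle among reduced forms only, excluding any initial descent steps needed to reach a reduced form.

D = 3781, ⌊√D⌋ = 61
descent: ρ → (27,55,-7)  [lands on river]
river: ρ → (-7,57,19)
river: ρ → (19,57,-7)
river: ρ → (-7,55,27)
river: ρ → (27,53,-9)
river: ρ → (-9,55,21)
river: ρ → (21,29,-35)
river: ρ → (-35,41,15)
river: ρ → (15,49,-23)
river: ρ → (-23,43,21)
river: ρ → (21,41,-25)
river: ρ → (-25,59,3)
river: ρ → (3,61,-5)
river: ρ → (-5,59,15)
river: ρ → (15,61,-1)
river: ρ → (-1,61,15)
river: ρ → (15,59,-5)
river: ρ → (-5,61,3)
river: ρ → (3,59,-25)
river: ρ → (-25,41,21)
river: ρ → (21,43,-23)
river: ρ → (-23,49,15)
river: ρ → (15,41,-35)
river: ρ → (-35,29,21)
river: ρ → (21,55,-9)
river: ρ → (-9,53,27)
ρ-cycle length = 26 (tail of 1 descent step not counted)

26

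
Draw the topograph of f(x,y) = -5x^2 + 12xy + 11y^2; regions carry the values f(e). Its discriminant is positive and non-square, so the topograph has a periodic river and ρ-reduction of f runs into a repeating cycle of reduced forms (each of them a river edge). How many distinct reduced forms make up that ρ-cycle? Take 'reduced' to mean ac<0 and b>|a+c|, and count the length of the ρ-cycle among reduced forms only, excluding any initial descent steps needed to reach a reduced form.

D = 364, ⌊√D⌋ = 19
river: ρ → (11,10,-6)
river: ρ → (-6,14,7)
river: ρ → (7,14,-6)
river: ρ → (-6,10,11)
river: ρ → (11,12,-5)
river: ρ → (-5,18,2)
river: ρ → (2,18,-5)
river: ρ → (-5,12,11)
ρ-cycle length = 8 (tail of 0 descent steps not counted)

8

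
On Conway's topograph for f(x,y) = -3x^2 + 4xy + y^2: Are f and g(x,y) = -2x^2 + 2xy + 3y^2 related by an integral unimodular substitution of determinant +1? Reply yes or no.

D₁ = 28, D₂ = 28
river cycle of f (length 4): (1, 4, -3), (-3, 2, 2), (2, 2, -3), (-3, 4, 1)
river cycle of g (length 4): (3, 4, -1), (-1, 4, 3), (3, 2, -2), (-2, 2, 3)
cycles differ ⇒ inequivalent

no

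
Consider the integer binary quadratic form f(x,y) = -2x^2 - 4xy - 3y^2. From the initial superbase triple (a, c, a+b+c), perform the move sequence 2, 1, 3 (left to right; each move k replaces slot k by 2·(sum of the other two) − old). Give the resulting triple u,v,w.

start (-2,-3,-9) = (f(1,0),f(0,1),f(1,1))
replace slot 2: 2·((-2)+(-9)) − (-3) = -19 → (-2,-19,-9)
replace slot 1: 2·((-19)+(-9)) − (-2) = -54 → (-54,-19,-9)
replace slot 3: 2·((-54)+(-19)) − (-9) = -137 → (-54,-19,-137)

-54,-19,-137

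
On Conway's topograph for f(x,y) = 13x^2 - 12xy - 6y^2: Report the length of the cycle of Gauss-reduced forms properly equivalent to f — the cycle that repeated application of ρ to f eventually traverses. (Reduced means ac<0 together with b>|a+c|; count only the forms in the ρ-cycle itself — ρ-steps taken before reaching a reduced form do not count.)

D = 456, ⌊√D⌋ = 21
descent: ρ → (-6,12,13)  [lands on river]
river: ρ → (13,14,-5)
river: ρ → (-5,16,10)
river: ρ → (10,4,-11)
river: ρ → (-11,18,3)
river: ρ → (3,18,-11)
river: ρ → (-11,4,10)
river: ρ → (10,16,-5)
river: ρ → (-5,14,13)
river: ρ → (13,12,-6)
ρ-cycle length = 10 (tail of 1 descent step not counted)

10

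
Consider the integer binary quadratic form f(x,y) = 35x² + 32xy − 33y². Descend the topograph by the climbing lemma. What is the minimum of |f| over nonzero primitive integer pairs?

river: ρ → (-33,34,34)
river: ρ → (34,34,-33)
river: ρ → (-33,32,35)
river: ρ → (35,38,-30)
river: ρ → (-30,22,43)
river: ρ → (43,64,-9)
river: ρ → (-9,62,50)
river: ρ → (50,38,-21)
river: ρ → (-21,46,42)
river: ρ → (42,38,-25)
river: ρ → (-25,62,18)
river: ρ → (18,46,-49)
river: ρ → (-49,52,15)
river: ρ → (15,68,-17)
river: ρ → (-17,68,15)
river: ρ → (15,52,-49)
river: ρ → (-49,46,18)
river: ρ → (18,62,-25)
river: ρ → (-25,38,42)
river: ρ → (42,46,-21)
river: ρ → (-21,38,50)
river: ρ → (50,62,-9)
river: ρ → (-9,64,43)
river: ρ → (43,22,-30)
river: ρ → (-30,38,35)
river: ρ → (35,32,-33)
closes: descent 0, river 26
min |a| on river = 9

9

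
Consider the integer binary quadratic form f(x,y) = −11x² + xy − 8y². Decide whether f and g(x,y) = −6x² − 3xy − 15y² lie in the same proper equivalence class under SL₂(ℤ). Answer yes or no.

D₁ = -351, D₂ = -351
f is negative-definite; reduce −f:
−f: flip: (11,-1,8)→(8,1,11)
−f: reduced (well bottom): (8,1,11) with a≤c, −a<b≤a
flip sign back: reduced form of f is (-8,-1,-11)
g is negative-definite; reduce −g:
−g: reduced (well bottom): (6,3,15) with a≤c, −a<b≤a
flip sign back: reduced form of g is (-6,-3,-15)
reduced forms (-8, -1, -11) vs (-6, -3, -15) ⇒ inequivalent

no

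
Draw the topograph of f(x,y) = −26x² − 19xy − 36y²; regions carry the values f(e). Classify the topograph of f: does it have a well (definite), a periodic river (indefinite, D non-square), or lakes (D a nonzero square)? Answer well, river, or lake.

D = b²−4ac = (-19)² − 4·(-26)·(-36) = -3383
D < 0 ⇒ definite ⇒ every region one sign ⇒ single well

well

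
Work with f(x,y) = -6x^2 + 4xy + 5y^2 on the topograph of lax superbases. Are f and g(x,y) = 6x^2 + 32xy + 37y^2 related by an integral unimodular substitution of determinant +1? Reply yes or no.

D₁ = 136, D₂ = 136
river cycle of f (length 6): (5, 6, -5), (-5, 4, 6), (6, 8, -3), (-3, 10, 3), (3, 8, -6), (-6, 4, 5)
river cycle of g (length 6): (6, 8, -3), (-3, 10, 3), (3, 8, -6), (-6, 4, 5), (5, 6, -5), (-5, 4, 6)
cycles coincide ⇒ equivalent

yes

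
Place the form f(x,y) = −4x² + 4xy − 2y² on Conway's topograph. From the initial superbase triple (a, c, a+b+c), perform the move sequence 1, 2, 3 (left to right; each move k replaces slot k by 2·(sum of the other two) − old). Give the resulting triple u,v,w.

start (-4,-2,-2) = (f(1,0),f(0,1),f(1,1))
replace slot 1: 2·((-2)+(-2)) − (-4) = -4 → (-4,-2,-2)
replace slot 2: 2·((-4)+(-2)) − (-2) = -10 → (-4,-10,-2)
replace slot 3: 2·((-4)+(-10)) − (-2) = -26 → (-4,-10,-26)

-4,-10,-26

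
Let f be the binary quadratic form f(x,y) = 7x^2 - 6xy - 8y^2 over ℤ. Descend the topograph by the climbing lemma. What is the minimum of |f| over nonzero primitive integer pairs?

descent: ρ → (-8,6,7)  [lands on river]
river: ρ → (7,8,-7)
river: ρ → (-7,6,8)
river: ρ → (8,10,-5)
river: ρ → (-5,10,8)
river: ρ → (8,6,-7)
river: ρ → (-7,8,7)
river: ρ → (7,6,-8)
river: ρ → (-8,10,5)
river: ρ → (5,10,-8)
closes: descent 1, river 10
min |a| on river = 5

5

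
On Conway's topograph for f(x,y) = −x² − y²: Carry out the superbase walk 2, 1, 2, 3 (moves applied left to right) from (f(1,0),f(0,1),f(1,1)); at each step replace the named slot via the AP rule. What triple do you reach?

start (-1,-1,-2) = (f(1,0),f(0,1),f(1,1))
replace slot 2: 2·((-1)+(-2)) − (-1) = -5 → (-1,-5,-2)
replace slot 1: 2·((-5)+(-2)) − (-1) = -13 → (-13,-5,-2)
replace slot 2: 2·((-13)+(-2)) − (-5) = -25 → (-13,-25,-2)
replace slot 3: 2·((-13)+(-25)) − (-2) = -74 → (-13,-25,-74)

-13,-25,-74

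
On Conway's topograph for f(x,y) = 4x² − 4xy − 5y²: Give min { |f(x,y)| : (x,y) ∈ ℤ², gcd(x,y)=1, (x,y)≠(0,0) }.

descent: ρ → (-5,4,4)  [lands on river]
river: ρ → (4,4,-5)
river: ρ → (-5,6,3)
river: ρ → (3,6,-5)
closes: descent 1, river 4
min |a| on river = 3

3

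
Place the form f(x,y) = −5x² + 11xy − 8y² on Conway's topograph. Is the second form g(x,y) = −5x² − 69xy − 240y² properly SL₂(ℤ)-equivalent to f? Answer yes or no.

D₁ = -39, D₂ = -39
f is negative-definite; reduce −f:
−f: translate: b→-1 (≡-11 mod 10), so (5,-11,8)→(5,-1,2)
−f: flip: (5,-1,2)→(2,1,5)
−f: reduced (well bottom): (2,1,5) with a≤c, −a<b≤a
flip sign back: reduced form of f is (-2,-1,-5)
g is negative-definite; reduce −g:
−g: translate: b→-1 (≡69 mod 10), so (5,69,240)→(5,-1,2)
−g: flip: (5,-1,2)→(2,1,5)
−g: reduced (well bottom): (2,1,5) with a≤c, −a<b≤a
flip sign back: reduced form of g is (-2,-1,-5)
reduced forms (-2, -1, -5) vs (-2, -1, -5) ⇒ equivalent

yes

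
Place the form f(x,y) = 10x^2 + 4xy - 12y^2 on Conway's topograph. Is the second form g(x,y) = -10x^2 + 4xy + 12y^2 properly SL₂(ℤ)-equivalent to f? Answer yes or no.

D₁ = 496, D₂ = 496
river cycle of f (length 8): (-12, 20, 2), (2, 20, -12), (-12, 4, 10), (10, 16, -6), (-6, 20, 4), (4, 20, -6), (-6, 16, 10), (10, 4, -12)
river cycle of g (length 8): (12, 20, -2), (-2, 20, 12), (12, 4, -10), (-10, 16, 6), (6, 20, -4), (-4, 20, 6), (6, 16, -10), (-10, 4, 12)
cycles differ ⇒ inequivalent

no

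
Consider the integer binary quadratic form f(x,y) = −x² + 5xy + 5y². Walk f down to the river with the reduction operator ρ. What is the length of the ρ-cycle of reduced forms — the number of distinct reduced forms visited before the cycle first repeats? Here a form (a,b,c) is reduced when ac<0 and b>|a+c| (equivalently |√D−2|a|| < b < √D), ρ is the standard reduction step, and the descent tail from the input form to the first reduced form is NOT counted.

D = 45, ⌊√D⌋ = 6
river: ρ → (5,5,-1)
river: ρ → (-1,5,5)
ρ-cycle length = 2 (tail of 0 descent steps not counted)

2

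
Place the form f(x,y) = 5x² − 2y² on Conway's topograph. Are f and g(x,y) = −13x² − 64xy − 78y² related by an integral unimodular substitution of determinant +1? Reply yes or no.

D₁ = 40, D₂ = 40
river cycle of f (length 6): (-2, 4, 3), (3, 2, -3), (-3, 4, 2), (2, 4, -3), (-3, 2, 3), (3, 4, -2)
river cycle of g (length 6): (-2, 4, 3), (3, 2, -3), (-3, 4, 2), (2, 4, -3), (-3, 2, 3), (3, 4, -2)
cycles coincide ⇒ equivalent

yes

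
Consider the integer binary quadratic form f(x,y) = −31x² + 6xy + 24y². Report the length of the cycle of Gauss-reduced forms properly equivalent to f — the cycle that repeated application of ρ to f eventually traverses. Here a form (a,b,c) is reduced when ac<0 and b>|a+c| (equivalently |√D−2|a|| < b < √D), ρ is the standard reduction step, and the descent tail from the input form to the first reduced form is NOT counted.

D = 3012, ⌊√D⌋ = 54
descent: ρ → (24,42,-13)  [lands on river]
river: ρ → (-13,36,33)
river: ρ → (33,30,-16)
river: ρ → (-16,34,29)
river: ρ → (29,24,-21)
river: ρ → (-21,18,32)
river: ρ → (32,46,-7)
river: ρ → (-7,52,11)
river: ρ → (11,36,-39)
river: ρ → (-39,42,8)
river: ρ → (8,54,-3)
river: ρ → (-3,54,8)
river: ρ → (8,42,-39)
river: ρ → (-39,36,11)
river: ρ → (11,52,-7)
river: ρ → (-7,46,32)
river: ρ → (32,18,-21)
river: ρ → (-21,24,29)
river: ρ → (29,34,-16)
river: ρ → (-16,30,33)
river: ρ → (33,36,-13)
river: ρ → (-13,42,24)
river: ρ → (24,54,-1)
river: ρ → (-1,54,24)
ρ-cycle length = 24 (tail of 1 descent step not counted)

24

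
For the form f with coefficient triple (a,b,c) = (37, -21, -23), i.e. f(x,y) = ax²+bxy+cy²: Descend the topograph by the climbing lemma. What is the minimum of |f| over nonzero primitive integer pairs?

descent: ρ → (-23,21,37)  [lands on river]
river: ρ → (37,53,-7)
river: ρ → (-7,59,13)
river: ρ → (13,45,-35)
river: ρ → (-35,25,23)
river: ρ → (23,21,-37)
river: ρ → (-37,53,7)
river: ρ → (7,59,-13)
river: ρ → (-13,45,35)
river: ρ → (35,25,-23)
closes: descent 1, river 10
min |a| on river = 7

7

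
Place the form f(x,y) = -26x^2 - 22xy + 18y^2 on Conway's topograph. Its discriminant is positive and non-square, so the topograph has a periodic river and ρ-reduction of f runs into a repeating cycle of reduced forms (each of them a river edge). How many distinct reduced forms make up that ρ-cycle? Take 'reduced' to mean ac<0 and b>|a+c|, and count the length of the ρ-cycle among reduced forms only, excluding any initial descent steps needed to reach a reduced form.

D = 2356, ⌊√D⌋ = 48
descent: ρ → (18,22,-26)  [lands on river]
river: ρ → (-26,30,14)
river: ρ → (14,26,-30)
river: ρ → (-30,34,10)
river: ρ → (10,46,-6)
river: ρ → (-6,38,38)
river: ρ → (38,38,-6)
river: ρ → (-6,46,10)
river: ρ → (10,34,-30)
river: ρ → (-30,26,14)
river: ρ → (14,30,-26)
river: ρ → (-26,22,18)
river: ρ → (18,14,-30)
river: ρ → (-30,46,2)
river: ρ → (2,46,-30)
river: ρ → (-30,14,18)
ρ-cycle length = 16 (tail of 1 descent step not counted)

16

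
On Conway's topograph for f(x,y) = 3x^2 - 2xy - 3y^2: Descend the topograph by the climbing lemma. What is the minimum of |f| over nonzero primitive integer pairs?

descent: ρ → (-3,2,3)  [lands on river]
river: ρ → (3,4,-2)
river: ρ → (-2,4,3)
river: ρ → (3,2,-3)
river: ρ → (-3,4,2)
river: ρ → (2,4,-3)
closes: descent 1, river 6
min |a| on river = 2

2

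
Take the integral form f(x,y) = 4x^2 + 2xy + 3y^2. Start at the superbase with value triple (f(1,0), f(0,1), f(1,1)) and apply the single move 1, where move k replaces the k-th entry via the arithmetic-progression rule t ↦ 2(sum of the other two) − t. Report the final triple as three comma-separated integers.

start (4,3,9) = (f(1,0),f(0,1),f(1,1))
replace slot 1: 2·(3+9) − 4 = 20 → (20,3,9)

20,3,9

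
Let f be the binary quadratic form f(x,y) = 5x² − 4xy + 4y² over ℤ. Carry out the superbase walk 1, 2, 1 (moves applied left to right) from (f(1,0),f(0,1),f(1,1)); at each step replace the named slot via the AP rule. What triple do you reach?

start (5,4,5) = (f(1,0),f(0,1),f(1,1))
replace slot 1: 2·(4+5) − 5 = 13 → (13,4,5)
replace slot 2: 2·(13+5) − 4 = 32 → (13,32,5)
replace slot 1: 2·(32+5) − 13 = 61 → (61,32,5)

61,32,5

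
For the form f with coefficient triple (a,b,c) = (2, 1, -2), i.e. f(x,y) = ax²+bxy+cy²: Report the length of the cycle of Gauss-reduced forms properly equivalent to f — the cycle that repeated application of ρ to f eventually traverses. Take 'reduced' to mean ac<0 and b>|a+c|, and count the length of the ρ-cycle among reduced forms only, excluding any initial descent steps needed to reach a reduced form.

D = 17, ⌊√D⌋ = 4
river: ρ → (-2,3,1)
river: ρ → (1,3,-2)
river: ρ → (-2,1,2)
river: ρ → (2,3,-1)
river: ρ → (-1,3,2)
river: ρ → (2,1,-2)
ρ-cycle length = 6 (tail of 0 descent steps not counted)

6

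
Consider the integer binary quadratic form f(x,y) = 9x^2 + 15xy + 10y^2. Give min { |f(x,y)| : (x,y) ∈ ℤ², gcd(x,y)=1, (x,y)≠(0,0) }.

translate: b→-3 (≡15 mod 18), so (9,15,10)→(9,-3,4)
flip: (9,-3,4)→(4,3,9)
reduced (well bottom): (4,3,9) with a≤c, −a<b≤a
well minimum = a = 4

4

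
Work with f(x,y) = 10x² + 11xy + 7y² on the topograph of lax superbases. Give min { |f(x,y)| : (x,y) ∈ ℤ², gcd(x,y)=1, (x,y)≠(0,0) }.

translate: b→-9 (≡11 mod 20), so (10,11,7)→(10,-9,6)
flip: (10,-9,6)→(6,9,10)
translate: b→-3 (≡9 mod 12), so (6,9,10)→(6,-3,7)
reduced (well bottom): (6,-3,7) with a≤c, −a<b≤a
well minimum = a = 6

6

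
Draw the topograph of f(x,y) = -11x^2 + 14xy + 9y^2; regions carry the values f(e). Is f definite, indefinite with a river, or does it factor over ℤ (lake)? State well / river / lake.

D = b²−4ac = 14² − 4·(-11)·9 = 592
D > 0 non-square ⇒ indefinite ⇒ periodic river

river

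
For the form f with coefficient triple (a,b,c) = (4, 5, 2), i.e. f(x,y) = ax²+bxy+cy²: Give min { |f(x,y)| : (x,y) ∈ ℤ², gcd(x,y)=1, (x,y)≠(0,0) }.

translate: b→-3 (≡5 mod 8), so (4,5,2)→(4,-3,1)
flip: (4,-3,1)→(1,3,4)
translate: b→1 (≡3 mod 2), so (1,3,4)→(1,1,2)
reduced (well bottom): (1,1,2) with a≤c, −a<b≤a
well minimum = a = 1

1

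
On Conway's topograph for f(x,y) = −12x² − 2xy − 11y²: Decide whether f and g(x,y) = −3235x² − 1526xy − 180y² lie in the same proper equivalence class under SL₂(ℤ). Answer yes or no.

D₁ = -524, D₂ = -524
f is negative-definite; reduce −f:
−f: flip: (12,2,11)→(11,-2,12)
−f: reduced (well bottom): (11,-2,12) with a≤c, −a<b≤a
flip sign back: reduced form of f is (-11,2,-12)
g is negative-definite; reduce −g:
−g: flip: (3235,1526,180)→(180,-1526,3235)
−g: translate: b→-86 (≡-1526 mod 360), so (180,-1526,3235)→(180,-86,11)
−g: flip: (180,-86,11)→(11,86,180)
−g: translate: b→-2 (≡86 mod 22), so (11,86,180)→(11,-2,12)
−g: reduced (well bottom): (11,-2,12) with a≤c, −a<b≤a
flip sign back: reduced form of g is (-11,2,-12)
reduced forms (-11, 2, -12) vs (-11, 2, -12) ⇒ equivalent

yes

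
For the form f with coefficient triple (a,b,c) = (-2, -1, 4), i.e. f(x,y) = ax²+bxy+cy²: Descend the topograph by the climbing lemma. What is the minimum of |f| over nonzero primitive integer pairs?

descent: ρ → (4,1,-2)
descent: ρ → (-2,3,3)  [lands on river]
river: ρ → (3,3,-2)
river: ρ → (-2,5,1)
river: ρ → (1,5,-2)
closes: descent 2, river 4
min |a| on river = 1

1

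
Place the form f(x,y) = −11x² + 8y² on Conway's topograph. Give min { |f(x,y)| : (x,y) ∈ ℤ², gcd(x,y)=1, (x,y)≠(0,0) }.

descent: ρ → (8,16,-3)  [lands on river]
river: ρ → (-3,14,13)
river: ρ → (13,12,-4)
river: ρ → (-4,12,13)
river: ρ → (13,14,-3)
river: ρ → (-3,16,8)
closes: descent 1, river 6
min |a| on river = 3

3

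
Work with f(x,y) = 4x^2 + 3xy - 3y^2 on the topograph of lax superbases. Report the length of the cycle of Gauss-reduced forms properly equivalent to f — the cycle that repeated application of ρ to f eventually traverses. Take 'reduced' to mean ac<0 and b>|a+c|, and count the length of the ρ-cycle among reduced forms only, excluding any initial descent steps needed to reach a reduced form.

D = 57, ⌊√D⌋ = 7
river: ρ → (-3,3,4)
river: ρ → (4,5,-2)
river: ρ → (-2,7,1)
river: ρ → (1,7,-2)
river: ρ → (-2,5,4)
river: ρ → (4,3,-3)
ρ-cycle length = 6 (tail of 0 descent steps not counted)

6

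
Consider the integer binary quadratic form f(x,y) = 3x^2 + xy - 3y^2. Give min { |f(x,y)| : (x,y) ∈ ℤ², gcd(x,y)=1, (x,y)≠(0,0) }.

river: ρ → (-3,5,1)
river: ρ → (1,5,-3)
river: ρ → (-3,1,3)
river: ρ → (3,5,-1)
river: ρ → (-1,5,3)
river: ρ → (3,1,-3)
closes: descent 0, river 6
min |a| on river = 1

1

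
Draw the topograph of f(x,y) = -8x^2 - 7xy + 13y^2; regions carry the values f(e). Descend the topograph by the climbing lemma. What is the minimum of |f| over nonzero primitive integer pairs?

descent: ρ → (13,7,-8)  [lands on river]
river: ρ → (-8,9,12)
river: ρ → (12,15,-5)
river: ρ → (-5,15,12)
river: ρ → (12,9,-8)
river: ρ → (-8,7,13)
river: ρ → (13,19,-2)
river: ρ → (-2,21,3)
river: ρ → (3,21,-2)
river: ρ → (-2,19,13)
closes: descent 1, river 10
min |a| on river = 2

2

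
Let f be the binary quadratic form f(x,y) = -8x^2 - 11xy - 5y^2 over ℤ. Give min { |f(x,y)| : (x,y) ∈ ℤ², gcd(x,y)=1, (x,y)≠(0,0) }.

translate: b→-5 (≡11 mod 16), so (8,11,5)→(8,-5,2)
flip: (8,-5,2)→(2,5,8)
translate: b→1 (≡5 mod 4), so (2,5,8)→(2,1,5)
reduced (well bottom): (2,1,5) with a≤c, −a<b≤a
well minimum |f| = |-2| = 2 (negative-definite)

2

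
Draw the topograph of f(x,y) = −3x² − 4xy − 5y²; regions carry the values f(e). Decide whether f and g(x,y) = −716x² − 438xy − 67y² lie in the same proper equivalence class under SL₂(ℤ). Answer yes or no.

D₁ = -44, D₂ = -44
f is negative-definite; reduce −f:
−f: translate: b→-2 (≡4 mod 6), so (3,4,5)→(3,-2,4)
−f: reduced (well bottom): (3,-2,4) with a≤c, −a<b≤a
flip sign back: reduced form of f is (-3,2,-4)
g is negative-definite; reduce −g:
−g: flip: (716,438,67)→(67,-438,716)
−g: translate: b→-36 (≡-438 mod 134), so (67,-438,716)→(67,-36,5)
−g: flip: (67,-36,5)→(5,36,67)
−g: translate: b→-4 (≡36 mod 10), so (5,36,67)→(5,-4,3)
−g: flip: (5,-4,3)→(3,4,5)
−g: translate: b→-2 (≡4 mod 6), so (3,4,5)→(3,-2,4)
−g: reduced (well bottom): (3,-2,4) with a≤c, −a<b≤a
flip sign back: reduced form of g is (-3,2,-4)
reduced forms (-3, 2, -4) vs (-3, 2, -4) ⇒ equivalent

yes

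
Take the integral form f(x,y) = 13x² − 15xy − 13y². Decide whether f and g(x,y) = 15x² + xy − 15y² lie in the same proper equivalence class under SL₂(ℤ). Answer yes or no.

D₁ = 901, D₂ = 901
river cycle of f (length 14): (-13, 15, 13), (13, 11, -15), (-15, 19, 9), (9, 17, -17), (-17, 17, 9), (9, 19, -15), (-15, 11, 13), (13, 15, -13), (-13, 11, 15), (15, 19, -9), … (4 more)
river cycle of g (length 6): (-15, 29, 1), (1, 29, -15), (-15, 1, 15), (15, 29, -1), (-1, 29, 15), (15, 1, -15)
cycles differ ⇒ inequivalent

no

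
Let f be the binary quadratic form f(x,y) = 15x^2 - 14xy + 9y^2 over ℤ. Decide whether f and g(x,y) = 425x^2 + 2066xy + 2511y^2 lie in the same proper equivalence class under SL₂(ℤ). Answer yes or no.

D₁ = -344, D₂ = -344
f: flip: (15,-14,9)→(9,14,15)
f: translate: b→-4 (≡14 mod 18), so (9,14,15)→(9,-4,10)
f: reduced (well bottom): (9,-4,10) with a≤c, −a<b≤a
g: translate: b→366 (≡2066 mod 850), so (425,2066,2511)→(425,366,79)
g: flip: (425,366,79)→(79,-366,425)
g: translate: b→-50 (≡-366 mod 158), so (79,-366,425)→(79,-50,9)
g: flip: (79,-50,9)→(9,50,79)
g: translate: b→-4 (≡50 mod 18), so (9,50,79)→(9,-4,10)
g: reduced (well bottom): (9,-4,10) with a≤c, −a<b≤a
reduced forms (9, -4, 10) vs (9, -4, 10) ⇒ equivalent

yes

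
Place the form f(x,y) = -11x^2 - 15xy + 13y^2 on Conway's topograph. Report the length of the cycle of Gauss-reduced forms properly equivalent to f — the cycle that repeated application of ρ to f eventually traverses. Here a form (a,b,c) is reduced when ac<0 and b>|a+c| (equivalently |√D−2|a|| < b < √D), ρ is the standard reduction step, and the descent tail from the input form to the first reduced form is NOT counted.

D = 797, ⌊√D⌋ = 28
descent: ρ → (13,15,-11)  [lands on river]
river: ρ → (-11,7,17)
river: ρ → (17,27,-1)
river: ρ → (-1,27,17)
river: ρ → (17,7,-11)
river: ρ → (-11,15,13)
river: ρ → (13,11,-13)
river: ρ → (-13,15,11)
river: ρ → (11,7,-17)
river: ρ → (-17,27,1)
river: ρ → (1,27,-17)
river: ρ → (-17,7,11)
river: ρ → (11,15,-13)
river: ρ → (-13,11,13)
ρ-cycle length = 14 (tail of 1 descent step not counted)

14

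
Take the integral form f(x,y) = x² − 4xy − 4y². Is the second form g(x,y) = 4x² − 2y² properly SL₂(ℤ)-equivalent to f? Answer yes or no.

D₁ = 32, D₂ = 32
river cycle of f (length 2): (-4, 4, 1), (1, 4, -4)
river cycle of g (length 2): (-2, 4, 2), (2, 4, -2)
cycles differ ⇒ inequivalent

no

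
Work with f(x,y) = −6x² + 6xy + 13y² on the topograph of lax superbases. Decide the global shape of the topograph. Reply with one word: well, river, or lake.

D = b²−4ac = 6² − 4·(-6)·13 = 348
D > 0 non-square ⇒ indefinite ⇒ periodic river

river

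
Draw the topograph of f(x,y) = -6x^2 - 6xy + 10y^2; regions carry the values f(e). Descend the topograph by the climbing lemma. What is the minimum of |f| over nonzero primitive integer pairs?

descent: ρ → (10,6,-6)  [lands on river]
river: ρ → (-6,6,10)
river: ρ → (10,14,-2)
river: ρ → (-2,14,10)
closes: descent 1, river 4
min |a| on river = 2

2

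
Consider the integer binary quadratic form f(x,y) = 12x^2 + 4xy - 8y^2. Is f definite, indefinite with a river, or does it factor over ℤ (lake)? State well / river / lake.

D = b²−4ac = 4² − 4·12·(-8) = 400
D = 20² is a perfect square ⇒ form factors over ℤ ⇒ lakes

lake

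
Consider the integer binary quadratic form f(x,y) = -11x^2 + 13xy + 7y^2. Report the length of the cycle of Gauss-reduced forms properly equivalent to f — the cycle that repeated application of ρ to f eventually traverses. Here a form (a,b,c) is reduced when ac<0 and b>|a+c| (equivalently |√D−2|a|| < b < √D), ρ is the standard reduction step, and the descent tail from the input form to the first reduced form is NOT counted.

D = 477, ⌊√D⌋ = 21
river: ρ → (7,15,-9)
river: ρ → (-9,21,1)
river: ρ → (1,21,-9)
river: ρ → (-9,15,7)
river: ρ → (7,13,-11)
river: ρ → (-11,9,9)
river: ρ → (9,9,-11)
river: ρ → (-11,13,7)
ρ-cycle length = 8 (tail of 0 descent steps not counted)

8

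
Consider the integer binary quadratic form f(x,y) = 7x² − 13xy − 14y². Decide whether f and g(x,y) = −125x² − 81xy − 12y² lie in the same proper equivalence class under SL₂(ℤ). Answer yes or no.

D₁ = 561, D₂ = 561
river cycle of f (length 16): (-14, 13, 7), (7, 15, -12), (-12, 9, 10), (10, 11, -11), (-11, 11, 10), (10, 9, -12), (-12, 15, 7), (7, 13, -14), (-14, 15, 6), (6, 21, -5), … (6 more)
river cycle of g (length 16): (-12, 9, 10), (10, 11, -11), (-11, 11, 10), (10, 9, -12), (-12, 15, 7), (7, 13, -14), (-14, 15, 6), (6, 21, -5), (-5, 19, 10), (10, 21, -3), … (6 more)
cycles coincide ⇒ equivalent

yes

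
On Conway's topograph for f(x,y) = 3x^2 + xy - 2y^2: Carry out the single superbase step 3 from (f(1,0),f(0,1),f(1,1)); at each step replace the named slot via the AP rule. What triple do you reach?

start (3,-2,2) = (f(1,0),f(0,1),f(1,1))
replace slot 3: 2·(3+(-2)) − 2 = 0 → (3,-2,0)

3,-2,0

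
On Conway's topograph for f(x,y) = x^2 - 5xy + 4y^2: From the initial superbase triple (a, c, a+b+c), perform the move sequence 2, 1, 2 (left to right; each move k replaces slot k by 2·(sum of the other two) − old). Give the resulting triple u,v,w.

start (1,4,0) = (f(1,0),f(0,1),f(1,1))
replace slot 2: 2·(1+0) − 4 = -2 → (1,-2,0)
replace slot 1: 2·((-2)+0) − 1 = -5 → (-5,-2,0)
replace slot 2: 2·((-5)+0) − (-2) = -8 → (-5,-8,0)

-5,-8,0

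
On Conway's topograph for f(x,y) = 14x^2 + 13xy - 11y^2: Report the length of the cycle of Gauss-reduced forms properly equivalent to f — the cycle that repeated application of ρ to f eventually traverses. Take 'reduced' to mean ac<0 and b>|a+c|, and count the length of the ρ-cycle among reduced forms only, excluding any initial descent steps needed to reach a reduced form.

D = 785, ⌊√D⌋ = 28
river: ρ → (-11,9,16)
river: ρ → (16,23,-4)
river: ρ → (-4,25,10)
river: ρ → (10,15,-14)
river: ρ → (-14,13,11)
river: ρ → (11,9,-16)
river: ρ → (-16,23,4)
river: ρ → (4,25,-10)
river: ρ → (-10,15,14)
river: ρ → (14,13,-11)
ρ-cycle length = 10 (tail of 0 descent steps not counted)

10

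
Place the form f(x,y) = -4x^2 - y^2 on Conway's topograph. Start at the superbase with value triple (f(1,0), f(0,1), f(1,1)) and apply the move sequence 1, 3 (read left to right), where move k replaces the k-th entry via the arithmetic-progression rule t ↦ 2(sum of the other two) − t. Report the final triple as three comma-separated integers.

start (-4,-1,-5) = (f(1,0),f(0,1),f(1,1))
replace slot 1: 2·((-1)+(-5)) − (-4) = -8 → (-8,-1,-5)
replace slot 3: 2·((-8)+(-1)) − (-5) = -13 → (-8,-1,-13)

-8,-1,-13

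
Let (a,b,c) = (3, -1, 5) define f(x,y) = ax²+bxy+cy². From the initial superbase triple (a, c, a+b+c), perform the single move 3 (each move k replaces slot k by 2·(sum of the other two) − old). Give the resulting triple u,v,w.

start (3,5,7) = (f(1,0),f(0,1),f(1,1))
replace slot 3: 2·(3+5) − 7 = 9 → (3,5,9)

3,5,9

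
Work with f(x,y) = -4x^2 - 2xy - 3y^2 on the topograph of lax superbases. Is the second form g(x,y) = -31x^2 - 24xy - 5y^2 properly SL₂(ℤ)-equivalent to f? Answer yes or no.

D₁ = -44, D₂ = -44
f is negative-definite; reduce −f:
−f: flip: (4,2,3)→(3,-2,4)
−f: reduced (well bottom): (3,-2,4) with a≤c, −a<b≤a
flip sign back: reduced form of f is (-3,2,-4)
g is negative-definite; reduce −g:
−g: flip: (31,24,5)→(5,-24,31)
−g: translate: b→-4 (≡-24 mod 10), so (5,-24,31)→(5,-4,3)
−g: flip: (5,-4,3)→(3,4,5)
−g: translate: b→-2 (≡4 mod 6), so (3,4,5)→(3,-2,4)
−g: reduced (well bottom): (3,-2,4) with a≤c, −a<b≤a
flip sign back: reduced form of g is (-3,2,-4)
reduced forms (-3, 2, -4) vs (-3, 2, -4) ⇒ equivalent

yes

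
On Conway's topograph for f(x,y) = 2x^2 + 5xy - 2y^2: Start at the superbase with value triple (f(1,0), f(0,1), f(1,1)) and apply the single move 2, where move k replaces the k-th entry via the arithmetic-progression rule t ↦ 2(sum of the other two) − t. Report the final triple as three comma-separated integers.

start (2,-2,5) = (f(1,0),f(0,1),f(1,1))
replace slot 2: 2·(2+5) − (-2) = 16 → (2,16,5)

2,16,5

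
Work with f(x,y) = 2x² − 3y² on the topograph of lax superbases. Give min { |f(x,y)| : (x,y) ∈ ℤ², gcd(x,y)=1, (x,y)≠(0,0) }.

descent: ρ → (-3,0,2)
descent: ρ → (2,4,-1)  [lands on river]
river: ρ → (-1,4,2)
closes: descent 2, river 2
min |a| on river = 1

1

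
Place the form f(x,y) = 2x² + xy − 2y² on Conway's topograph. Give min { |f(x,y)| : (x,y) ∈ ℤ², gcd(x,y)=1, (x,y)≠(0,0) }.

river: ρ → (-2,3,1)
river: ρ → (1,3,-2)
river: ρ → (-2,1,2)
river: ρ → (2,3,-1)
river: ρ → (-1,3,2)
river: ρ → (2,1,-2)
closes: descent 0, river 6
min |a| on river = 1

1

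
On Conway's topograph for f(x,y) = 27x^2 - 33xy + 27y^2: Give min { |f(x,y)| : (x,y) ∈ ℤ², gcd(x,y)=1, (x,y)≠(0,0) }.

translate: b→21 (≡-33 mod 54), so (27,-33,27)→(27,21,21)
flip: (27,21,21)→(21,-21,27)
translate: b→21 (≡-21 mod 42), so (21,-21,27)→(21,21,27)
reduced (well bottom): (21,21,27) with a≤c, −a<b≤a
well minimum = a = 21

21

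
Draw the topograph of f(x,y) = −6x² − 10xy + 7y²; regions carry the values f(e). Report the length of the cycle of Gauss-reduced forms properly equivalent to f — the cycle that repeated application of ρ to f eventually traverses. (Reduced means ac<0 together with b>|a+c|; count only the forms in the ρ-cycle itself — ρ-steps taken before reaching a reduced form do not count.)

D = 268, ⌊√D⌋ = 16
descent: ρ → (7,10,-6)  [lands on river]
river: ρ → (-6,14,3)
river: ρ → (3,16,-1)
river: ρ → (-1,16,3)
river: ρ → (3,14,-6)
river: ρ → (-6,10,7)
river: ρ → (7,4,-9)
river: ρ → (-9,14,2)
river: ρ → (2,14,-9)
river: ρ → (-9,4,7)
ρ-cycle length = 10 (tail of 1 descent step not counted)

10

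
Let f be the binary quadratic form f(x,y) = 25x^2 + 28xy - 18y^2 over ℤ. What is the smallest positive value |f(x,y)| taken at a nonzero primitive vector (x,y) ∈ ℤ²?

river: ρ → (-18,44,9)
river: ρ → (9,46,-13)
river: ρ → (-13,32,30)
river: ρ → (30,28,-15)
river: ρ → (-15,32,26)
river: ρ → (26,20,-21)
river: ρ → (-21,22,25)
river: ρ → (25,28,-18)
closes: descent 0, river 8
min |a| on river = 9

9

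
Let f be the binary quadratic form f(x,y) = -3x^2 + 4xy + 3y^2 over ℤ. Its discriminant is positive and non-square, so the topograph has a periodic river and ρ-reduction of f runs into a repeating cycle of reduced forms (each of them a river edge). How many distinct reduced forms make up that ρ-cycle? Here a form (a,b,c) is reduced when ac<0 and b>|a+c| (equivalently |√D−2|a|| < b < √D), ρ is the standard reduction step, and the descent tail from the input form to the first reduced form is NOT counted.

D = 52, ⌊√D⌋ = 7
river: ρ → (3,2,-4)
river: ρ → (-4,6,1)
river: ρ → (1,6,-4)
river: ρ → (-4,2,3)
river: ρ → (3,4,-3)
river: ρ → (-3,2,4)
river: ρ → (4,6,-1)
river: ρ → (-1,6,4)
river: ρ → (4,2,-3)
river: ρ → (-3,4,3)
ρ-cycle length = 10 (tail of 0 descent steps not counted)

10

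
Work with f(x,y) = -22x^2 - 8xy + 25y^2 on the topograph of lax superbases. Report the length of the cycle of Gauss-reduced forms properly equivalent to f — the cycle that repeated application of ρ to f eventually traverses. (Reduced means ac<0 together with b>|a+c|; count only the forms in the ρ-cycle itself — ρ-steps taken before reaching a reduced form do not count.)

D = 2264, ⌊√D⌋ = 47
descent: ρ → (25,8,-22)  [lands on river]
river: ρ → (-22,36,11)
river: ρ → (11,30,-31)
river: ρ → (-31,32,10)
river: ρ → (10,28,-37)
river: ρ → (-37,46,1)
river: ρ → (1,46,-37)
river: ρ → (-37,28,10)
river: ρ → (10,32,-31)
river: ρ → (-31,30,11)
river: ρ → (11,36,-22)
river: ρ → (-22,8,25)
river: ρ → (25,42,-5)
river: ρ → (-5,38,41)
river: ρ → (41,44,-2)
river: ρ → (-2,44,41)
river: ρ → (41,38,-5)
river: ρ → (-5,42,25)
ρ-cycle length = 18 (tail of 1 descent step not counted)

18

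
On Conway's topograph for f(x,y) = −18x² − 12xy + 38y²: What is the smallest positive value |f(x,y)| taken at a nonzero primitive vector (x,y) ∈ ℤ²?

descent: ρ → (38,12,-18)
descent: ρ → (-18,24,32)  [lands on river]
river: ρ → (32,40,-10)
river: ρ → (-10,40,32)
river: ρ → (32,24,-18)
river: ρ → (-18,48,8)
river: ρ → (8,48,-18)
closes: descent 2, river 6
min |a| on river = 8

8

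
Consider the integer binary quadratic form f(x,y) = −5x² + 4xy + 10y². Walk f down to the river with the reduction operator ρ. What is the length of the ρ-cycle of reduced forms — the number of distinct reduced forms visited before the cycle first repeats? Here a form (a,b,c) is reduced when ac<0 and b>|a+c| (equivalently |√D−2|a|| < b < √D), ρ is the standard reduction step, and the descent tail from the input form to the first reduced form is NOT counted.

D = 216, ⌊√D⌋ = 14
descent: ρ → (10,-4,-5)
descent: ρ → (-5,14,1)  [lands on river]
river: ρ → (1,14,-5)
river: ρ → (-5,6,9)
river: ρ → (9,12,-2)
river: ρ → (-2,12,9)
river: ρ → (9,6,-5)
ρ-cycle length = 6 (tail of 2 descent steps not counted)

6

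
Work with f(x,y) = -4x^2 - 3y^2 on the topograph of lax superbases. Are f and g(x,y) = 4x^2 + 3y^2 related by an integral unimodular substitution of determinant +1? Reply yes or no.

D₁ = -48, D₂ = -48
f is negative-definite; reduce −f:
−f: flip: (4,0,3)→(3,0,4)
−f: reduced (well bottom): (3,0,4) with a≤c, −a<b≤a
flip sign back: reduced form of f is (-3,0,-4)
g: flip: (4,0,3)→(3,0,4)
g: reduced (well bottom): (3,0,4) with a≤c, −a<b≤a
reduced forms (-3, 0, -4) vs (3, 0, 4) ⇒ inequivalent

no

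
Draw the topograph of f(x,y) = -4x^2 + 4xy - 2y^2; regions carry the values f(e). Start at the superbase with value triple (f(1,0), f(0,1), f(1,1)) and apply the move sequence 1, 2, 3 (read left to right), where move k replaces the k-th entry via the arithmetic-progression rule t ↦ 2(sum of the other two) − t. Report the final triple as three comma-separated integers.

start (-4,-2,-2) = (f(1,0),f(0,1),f(1,1))
replace slot 1: 2·((-2)+(-2)) − (-4) = -4 → (-4,-2,-2)
replace slot 2: 2·((-4)+(-2)) − (-2) = -10 → (-4,-10,-2)
replace slot 3: 2·((-4)+(-10)) − (-2) = -26 → (-4,-10,-26)

-4,-10,-26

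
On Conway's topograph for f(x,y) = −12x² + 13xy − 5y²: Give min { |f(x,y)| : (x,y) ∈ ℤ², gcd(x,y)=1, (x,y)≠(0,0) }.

translate: b→11 (≡-13 mod 24), so (12,-13,5)→(12,11,4)
flip: (12,11,4)→(4,-11,12)
translate: b→-3 (≡-11 mod 8), so (4,-11,12)→(4,-3,5)
reduced (well bottom): (4,-3,5) with a≤c, −a<b≤a
well minimum |f| = |-4| = 4 (negative-definite)

4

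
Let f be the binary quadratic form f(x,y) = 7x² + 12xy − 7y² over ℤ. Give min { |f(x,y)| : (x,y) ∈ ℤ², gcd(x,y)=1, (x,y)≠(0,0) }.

river: ρ → (-7,16,3)
river: ρ → (3,14,-12)
river: ρ → (-12,10,5)
river: ρ → (5,10,-12)
river: ρ → (-12,14,3)
river: ρ → (3,16,-7)
river: ρ → (-7,12,7)
river: ρ → (7,16,-3)
river: ρ → (-3,14,12)
river: ρ → (12,10,-5)
river: ρ → (-5,10,12)
river: ρ → (12,14,-3)
river: ρ → (-3,16,7)
river: ρ → (7,12,-7)
closes: descent 0, river 14
min |a| on river = 3

3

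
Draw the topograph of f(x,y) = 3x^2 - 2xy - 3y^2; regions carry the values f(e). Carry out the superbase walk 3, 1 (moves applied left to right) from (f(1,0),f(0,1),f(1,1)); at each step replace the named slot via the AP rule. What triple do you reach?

start (3,-3,-2) = (f(1,0),f(0,1),f(1,1))
replace slot 3: 2·(3+(-3)) − (-2) = 2 → (3,-3,2)
replace slot 1: 2·((-3)+2) − 3 = -5 → (-5,-3,2)

-5,-3,2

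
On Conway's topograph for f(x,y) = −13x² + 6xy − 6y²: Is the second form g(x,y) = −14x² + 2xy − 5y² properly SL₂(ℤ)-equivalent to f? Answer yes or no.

D₁ = -276, D₂ = -276
f is negative-definite; reduce −f:
−f: flip: (13,-6,6)→(6,6,13)
−f: reduced (well bottom): (6,6,13) with a≤c, −a<b≤a
flip sign back: reduced form of f is (-6,-6,-13)
g is negative-definite; reduce −g:
−g: flip: (14,-2,5)→(5,2,14)
−g: reduced (well bottom): (5,2,14) with a≤c, −a<b≤a
flip sign back: reduced form of g is (-5,-2,-14)
reduced forms (-6, -6, -13) vs (-5, -2, -14) ⇒ inequivalent

no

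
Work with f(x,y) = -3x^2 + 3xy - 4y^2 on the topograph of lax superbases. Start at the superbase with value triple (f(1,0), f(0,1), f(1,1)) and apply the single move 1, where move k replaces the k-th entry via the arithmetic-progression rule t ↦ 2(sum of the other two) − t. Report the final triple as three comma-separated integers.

start (-3,-4,-4) = (f(1,0),f(0,1),f(1,1))
replace slot 1: 2·((-4)+(-4)) − (-3) = -13 → (-13,-4,-4)

-13,-4,-4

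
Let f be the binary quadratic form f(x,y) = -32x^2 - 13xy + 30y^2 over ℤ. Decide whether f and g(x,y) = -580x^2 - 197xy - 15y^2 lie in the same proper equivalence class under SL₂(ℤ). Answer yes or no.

D₁ = 4009, D₂ = 4009
river cycle of f (length 8): (30, 13, -32), (-32, 51, 11), (11, 59, -12), (-12, 61, 6), (6, 59, -22), (-22, 29, 36), (36, 43, -15), (-15, 47, 30)
river cycle of g (length 8): (-15, 47, 30), (30, 13, -32), (-32, 51, 11), (11, 59, -12), (-12, 61, 6), (6, 59, -22), (-22, 29, 36), (36, 43, -15)
cycles coincide ⇒ equivalent

yes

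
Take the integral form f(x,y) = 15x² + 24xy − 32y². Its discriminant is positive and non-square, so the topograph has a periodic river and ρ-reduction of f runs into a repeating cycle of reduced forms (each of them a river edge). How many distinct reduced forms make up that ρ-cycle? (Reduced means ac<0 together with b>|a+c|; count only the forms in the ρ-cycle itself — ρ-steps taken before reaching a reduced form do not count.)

D = 2496, ⌊√D⌋ = 49
river: ρ → (-32,40,7)
river: ρ → (7,44,-20)
river: ρ → (-20,36,15)
river: ρ → (15,24,-32)
ρ-cycle length = 4 (tail of 0 descent steps not counted)

4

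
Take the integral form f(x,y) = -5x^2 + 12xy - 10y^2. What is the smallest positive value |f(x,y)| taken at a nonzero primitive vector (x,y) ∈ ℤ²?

translate: b→-2 (≡-12 mod 10), so (5,-12,10)→(5,-2,3)
flip: (5,-2,3)→(3,2,5)
reduced (well bottom): (3,2,5) with a≤c, −a<b≤a
well minimum |f| = |-3| = 3 (negative-definite)

3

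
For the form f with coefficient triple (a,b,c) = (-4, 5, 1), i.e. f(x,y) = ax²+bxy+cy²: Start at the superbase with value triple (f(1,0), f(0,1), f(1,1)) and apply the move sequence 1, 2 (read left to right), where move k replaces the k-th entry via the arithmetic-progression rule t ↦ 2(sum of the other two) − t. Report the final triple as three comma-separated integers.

start (-4,1,2) = (f(1,0),f(0,1),f(1,1))
replace slot 1: 2·(1+2) − (-4) = 10 → (10,1,2)
replace slot 2: 2·(10+2) − 1 = 23 → (10,23,2)

10,23,2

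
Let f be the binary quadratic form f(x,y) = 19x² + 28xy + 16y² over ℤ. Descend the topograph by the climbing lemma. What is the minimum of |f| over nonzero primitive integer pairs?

translate: b→-10 (≡28 mod 38), so (19,28,16)→(19,-10,7)
flip: (19,-10,7)→(7,10,19)
translate: b→-4 (≡10 mod 14), so (7,10,19)→(7,-4,16)
reduced (well bottom): (7,-4,16) with a≤c, −a<b≤a
well minimum = a = 7

7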